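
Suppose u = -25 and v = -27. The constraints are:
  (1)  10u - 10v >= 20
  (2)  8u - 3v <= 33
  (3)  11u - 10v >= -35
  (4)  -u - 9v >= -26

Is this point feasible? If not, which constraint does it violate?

feasible

(1): 20 ≥ 20 ✓
(2): -119 ≤ 33 ✓
(3): -5 ≥ -35 ✓
(4): 268 ≥ -26 ✓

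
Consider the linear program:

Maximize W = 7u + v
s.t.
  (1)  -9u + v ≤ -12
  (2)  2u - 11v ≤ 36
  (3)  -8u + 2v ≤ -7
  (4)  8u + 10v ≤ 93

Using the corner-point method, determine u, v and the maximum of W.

Vertices and W = 7u + v:
  (96/97, -300/97) → W = 372/97
  (17/10, 33/10) → W = 76/5
  (461/36, -17/18) → W = 3193/36
  (8/3, 43/6) → W = 155/6

u = 461/36, v = -17/18, maximum W = 3193/36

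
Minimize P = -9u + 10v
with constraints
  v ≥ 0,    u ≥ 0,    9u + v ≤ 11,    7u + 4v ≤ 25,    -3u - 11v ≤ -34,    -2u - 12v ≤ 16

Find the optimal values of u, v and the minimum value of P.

u = 29/32, v = 91/32, minimum P = 649/32

Extreme points and P = -9u + 10v:
  (0, 25/4) → P = 125/2
  (0, 34/11) → P = 340/11
  (19/29, 148/29) → P = 1309/29
  (29/32, 91/32) → P = 649/32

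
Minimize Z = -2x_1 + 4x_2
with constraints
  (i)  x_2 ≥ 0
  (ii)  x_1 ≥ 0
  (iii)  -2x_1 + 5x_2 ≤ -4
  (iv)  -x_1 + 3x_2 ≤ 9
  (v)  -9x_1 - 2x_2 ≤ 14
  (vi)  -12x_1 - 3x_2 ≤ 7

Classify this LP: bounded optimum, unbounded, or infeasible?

From the feasible point (2, 0), moving in the direction (3, 1) keeps every constraint satisfied while Z decreases without bound.

unbounded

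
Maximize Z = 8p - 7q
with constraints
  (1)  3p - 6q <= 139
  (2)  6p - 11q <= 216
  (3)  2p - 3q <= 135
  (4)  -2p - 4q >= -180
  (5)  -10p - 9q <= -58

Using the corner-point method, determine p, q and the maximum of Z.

Vertices and Z = 8p - 7q:
  (1422/23, 324/23) → Z = 396
  (1291/82, -453/41) → Z = 8335/41
  (-694/11, 842/11) → Z = -11446/11

The optimum lies where 6p - 11q = 216 and -2p - 4q = -180.
Solving simultaneously gives p = 1422/23, q = 324/23.

p = 1422/23, q = 324/23, maximum Z = 396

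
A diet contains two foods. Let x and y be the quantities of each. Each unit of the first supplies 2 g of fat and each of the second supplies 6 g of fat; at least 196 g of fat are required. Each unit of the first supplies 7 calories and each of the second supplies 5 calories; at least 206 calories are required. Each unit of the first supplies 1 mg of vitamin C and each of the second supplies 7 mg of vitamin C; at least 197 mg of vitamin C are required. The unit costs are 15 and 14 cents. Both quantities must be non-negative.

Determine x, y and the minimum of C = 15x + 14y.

Feasible corners and C = 15x + 14y:
  (0, 206/5) → C = 2884/5
  (197, 0) → C = 2955
  (8, 30) → C = 540
  (95/4, 99/4) → C = 2811/4
The feasible region is unbounded (it extends along (0, 1), (1, 0)), but C strictly increases along every unbounded feasible direction, so there is no improving ray and the minimum is attained at a vertex.

At the optimal vertex, 2x + 6y = 196 and 7x + 5y = 206.
Solving simultaneously gives x = 8, y = 30.

x = 8, y = 30, minimum C = 540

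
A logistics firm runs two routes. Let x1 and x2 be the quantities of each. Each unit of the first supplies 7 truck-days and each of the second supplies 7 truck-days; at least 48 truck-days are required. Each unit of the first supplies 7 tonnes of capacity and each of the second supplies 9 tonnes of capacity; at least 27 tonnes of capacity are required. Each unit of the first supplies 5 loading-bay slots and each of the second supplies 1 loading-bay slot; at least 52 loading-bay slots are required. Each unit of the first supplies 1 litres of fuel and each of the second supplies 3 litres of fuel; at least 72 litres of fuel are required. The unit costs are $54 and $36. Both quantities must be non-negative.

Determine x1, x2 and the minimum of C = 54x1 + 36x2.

Corner points and C = 54x1 + 36x2:
  (0, 52) → C = 1872
  (72, 0) → C = 3888
  (6, 22) → C = 1116
The feasible region is unbounded (it extends along (0, 1), (1, 0)), but C strictly increases along every unbounded feasible direction, so there is no improving ray and the minimum is attained at a vertex.

The optimum lies where 5x1 + x2 = 52 and x1 + 3x2 = 72.
Solving simultaneously gives x1 = 6, x2 = 22.

x1 = 6, x2 = 22, minimum C = 1116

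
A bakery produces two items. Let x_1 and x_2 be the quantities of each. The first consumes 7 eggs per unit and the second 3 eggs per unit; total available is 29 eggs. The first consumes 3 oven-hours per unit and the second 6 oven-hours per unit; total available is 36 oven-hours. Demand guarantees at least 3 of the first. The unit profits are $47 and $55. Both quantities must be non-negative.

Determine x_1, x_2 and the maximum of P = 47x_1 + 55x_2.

x_1 = 3, x_2 = 8/3, maximum P = 863/3

Vertices and P = 47x_1 + 55x_2:
  (29/7, 0) → P = 1363/7
  (3, 0) → P = 141
  (3, 8/3) → P = 863/3

The binding constraints are 7x_1 + 3x_2 = 29 and x_1 = 3.
Solving simultaneously gives x_1 = 3, x_2 = 8/3.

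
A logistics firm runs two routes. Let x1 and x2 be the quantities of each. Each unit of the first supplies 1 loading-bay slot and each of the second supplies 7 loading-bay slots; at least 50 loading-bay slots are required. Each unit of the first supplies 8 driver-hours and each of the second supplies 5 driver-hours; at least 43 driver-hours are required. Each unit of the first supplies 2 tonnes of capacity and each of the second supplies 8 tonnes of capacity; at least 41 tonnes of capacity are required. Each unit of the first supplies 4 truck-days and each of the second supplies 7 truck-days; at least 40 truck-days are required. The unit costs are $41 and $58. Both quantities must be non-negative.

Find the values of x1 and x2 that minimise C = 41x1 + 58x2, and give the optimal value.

Extreme points and C = 41x1 + 58x2:
  (0, 43/5) → C = 2494/5
  (50, 0) → C = 2050
  (1, 7) → C = 447
The feasible region is unbounded (it extends along (0, 1), (1, 0)), but C strictly increases along every unbounded feasible direction, so there is no improving ray and the minimum is attained at a vertex.

The binding constraints are x1 + 7x2 = 50 and 8x1 + 5x2 = 43.
Solving simultaneously gives x1 = 1, x2 = 7.

x1 = 1, x2 = 7, minimum C = 447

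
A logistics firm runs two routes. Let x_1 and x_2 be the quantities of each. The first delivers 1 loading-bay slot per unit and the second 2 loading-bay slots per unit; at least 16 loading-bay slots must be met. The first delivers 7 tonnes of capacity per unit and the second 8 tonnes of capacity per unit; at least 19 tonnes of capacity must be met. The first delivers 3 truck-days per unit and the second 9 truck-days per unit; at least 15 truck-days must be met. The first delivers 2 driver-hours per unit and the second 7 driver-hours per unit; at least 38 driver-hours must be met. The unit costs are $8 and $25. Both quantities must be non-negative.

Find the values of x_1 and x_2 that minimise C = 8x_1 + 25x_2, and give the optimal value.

x_1 = 12, x_2 = 2, minimum C = 146

Feasible corners and C = 8x_1 + 25x_2:
  (0, 8) → C = 200
  (19, 0) → C = 152
  (12, 2) → C = 146
The feasible region is unbounded (it extends along (0, 1), (1, 0)), but C strictly increases along every unbounded feasible direction, so there is no improving ray and the minimum is attained at a vertex.

The optimum lies where x_1 + 2x_2 = 16 and 2x_1 + 7x_2 = 38.
Solving simultaneously gives x_1 = 12, x_2 = 2.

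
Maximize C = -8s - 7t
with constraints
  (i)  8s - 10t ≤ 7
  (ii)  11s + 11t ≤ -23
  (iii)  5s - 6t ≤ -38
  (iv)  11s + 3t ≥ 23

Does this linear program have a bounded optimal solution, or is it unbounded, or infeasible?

infeasible

The boundaries 8s - 10t = 7 and 5s - 6t = -38 meet at (-211, -339/2), but that point violates 11s + 3t ≥ 23. Every candidate vertex is excluded by some other constraint, so the feasible region is empty.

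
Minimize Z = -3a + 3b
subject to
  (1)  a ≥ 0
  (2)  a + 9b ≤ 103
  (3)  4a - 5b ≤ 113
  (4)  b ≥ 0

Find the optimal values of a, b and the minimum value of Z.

a = 1532/41, b = 299/41, minimum Z = -3699/41

Feasible corners and Z = -3a + 3b:
  (0, 103/9) → Z = 103/3
  (0, 0) → Z = 0
  (1532/41, 299/41) → Z = -3699/41
  (113/4, 0) → Z = -339/4

The optimum lies where a + 9b = 103 and 4a - 5b = 113.
Solving simultaneously gives a = 1532/41, b = 299/41.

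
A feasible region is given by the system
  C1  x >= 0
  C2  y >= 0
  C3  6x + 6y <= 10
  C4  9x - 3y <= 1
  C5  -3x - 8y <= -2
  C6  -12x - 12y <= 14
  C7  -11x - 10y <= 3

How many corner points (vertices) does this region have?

4

Of the 20 pairwise boundary intersections, those satisfying every inequality are:
  (0, 5/3)
  (0, 1/4)
  (1/2, 7/6)
  (14/81, 5/27)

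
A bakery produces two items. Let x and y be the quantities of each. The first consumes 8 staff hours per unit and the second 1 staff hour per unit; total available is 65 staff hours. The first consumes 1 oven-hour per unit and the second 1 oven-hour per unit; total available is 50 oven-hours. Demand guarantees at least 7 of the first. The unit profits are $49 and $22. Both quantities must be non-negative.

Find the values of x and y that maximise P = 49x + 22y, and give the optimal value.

x = 7, y = 9, maximum P = 541

Feasible corners and P = 49x + 22y:
  (65/8, 0) → P = 3185/8
  (7, 0) → P = 343
  (7, 9) → P = 541

The binding constraints are 8x + y = 65 and x = 7.
Solving simultaneously gives x = 7, y = 9.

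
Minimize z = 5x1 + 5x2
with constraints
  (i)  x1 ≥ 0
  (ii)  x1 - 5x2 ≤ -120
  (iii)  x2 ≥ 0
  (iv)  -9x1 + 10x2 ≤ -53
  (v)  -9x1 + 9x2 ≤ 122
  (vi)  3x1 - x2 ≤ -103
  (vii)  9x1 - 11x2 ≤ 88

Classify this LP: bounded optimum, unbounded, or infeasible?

The boundaries x1 - 5x2 = -120 and -9x1 + 10x2 = -53 meet at (293/7, 1133/35), but that point violates 3x1 - x2 ≤ -103. Every candidate vertex is excluded by some other constraint, so the feasible region is empty.

infeasible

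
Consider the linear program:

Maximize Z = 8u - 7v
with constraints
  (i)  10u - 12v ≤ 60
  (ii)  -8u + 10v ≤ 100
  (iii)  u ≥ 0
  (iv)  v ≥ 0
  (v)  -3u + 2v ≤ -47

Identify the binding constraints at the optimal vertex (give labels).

(i) and (ii)

Extreme points and Z = 8u - 7v:
  (450, 370) → Z = 1010
  (111/4, 145/8) → Z = 761/8
  (335/7, 338/7) → Z = 314/7

The maximum is at (450, 370). Substituting into each constraint, equality holds for (i) and (ii); the remaining constraints have slack.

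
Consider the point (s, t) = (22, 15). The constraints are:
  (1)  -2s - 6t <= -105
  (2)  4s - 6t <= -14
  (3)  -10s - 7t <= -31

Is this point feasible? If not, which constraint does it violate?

not feasible — violates (2)

Constraint (2): 4s - 6t = -2, which is not ≤ -14. All other constraints are satisfied.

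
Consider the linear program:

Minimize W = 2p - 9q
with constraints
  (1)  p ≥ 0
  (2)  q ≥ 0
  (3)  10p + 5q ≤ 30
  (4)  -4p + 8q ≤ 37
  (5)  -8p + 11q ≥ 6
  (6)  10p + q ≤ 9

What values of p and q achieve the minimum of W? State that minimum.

Vertices and W = 2p - 9q:
  (0, 37/8) → W = -333/8
  (0, 6/11) → W = -54/11
  (5/12, 29/6) → W = -128/3
  (93/118, 66/59) → W = -501/59

p = 5/12, q = 29/6, minimum W = -128/3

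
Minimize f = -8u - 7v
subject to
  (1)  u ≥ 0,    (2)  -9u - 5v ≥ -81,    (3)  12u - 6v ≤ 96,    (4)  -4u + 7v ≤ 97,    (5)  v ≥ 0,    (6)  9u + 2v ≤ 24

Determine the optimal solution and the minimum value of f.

u = 0, v = 12, minimum f = -84

Feasible corners and f = -8u - 7v:
  (0, 0) → f = 0
  (0, 12) → f = -84
  (8/3, 0) → f = -64/3

The binding constraints are u = 0 and 9u + 2v = 24.
Solving simultaneously gives u = 0, v = 12.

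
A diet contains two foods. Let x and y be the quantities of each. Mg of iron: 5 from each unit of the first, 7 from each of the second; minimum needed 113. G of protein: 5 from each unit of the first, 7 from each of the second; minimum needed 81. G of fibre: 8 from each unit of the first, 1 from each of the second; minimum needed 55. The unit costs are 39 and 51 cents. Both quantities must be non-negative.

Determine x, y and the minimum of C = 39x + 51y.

Feasible corners and C = 39x + 51y:
  (0, 55) → C = 2805
  (113/5, 0) → C = 4407/5
  (16/3, 37/3) → C = 837
The feasible region is unbounded (it extends along (0, 1), (1, 0)), but C strictly increases along every unbounded feasible direction, so there is no improving ray and the minimum is attained at a vertex.

At the optimal vertex, 5x + 7y = 113 and 8x + y = 55.
Solving simultaneously gives x = 16/3, y = 37/3.

x = 16/3, y = 37/3, minimum C = 837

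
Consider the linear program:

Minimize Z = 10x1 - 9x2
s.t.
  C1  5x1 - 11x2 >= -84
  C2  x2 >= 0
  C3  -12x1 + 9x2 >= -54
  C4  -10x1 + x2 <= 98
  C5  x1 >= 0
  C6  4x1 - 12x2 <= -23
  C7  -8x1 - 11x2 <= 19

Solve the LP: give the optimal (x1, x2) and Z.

x1 = 0, x2 = 84/11, minimum Z = -756/11

Extreme points and Z = 10x1 - 9x2:
  (450/29, 426/29) → Z = 666/29
  (0, 84/11) → Z = -756/11
  (95/12, 41/9) → Z = 229/6
  (0, 23/12) → Z = -69/4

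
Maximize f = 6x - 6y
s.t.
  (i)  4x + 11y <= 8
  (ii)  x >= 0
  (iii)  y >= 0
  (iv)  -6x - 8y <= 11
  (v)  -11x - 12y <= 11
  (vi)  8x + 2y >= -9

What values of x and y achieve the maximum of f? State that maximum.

Vertices and f = 6x - 6y:
  (0, 8/11) → f = -48/11
  (2, 0) → f = 12
  (0, 0) → f = 0

The optimum lies where 4x + 11y = 8 and y = 0.
Solving simultaneously gives x = 2, y = 0.

x = 2, y = 0, maximum f = 12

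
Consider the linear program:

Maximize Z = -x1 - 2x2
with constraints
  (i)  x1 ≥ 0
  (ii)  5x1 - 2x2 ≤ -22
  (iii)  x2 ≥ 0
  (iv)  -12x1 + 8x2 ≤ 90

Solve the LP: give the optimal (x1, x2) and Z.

Vertices and Z = -x1 - 2x2:
  (0, 11) → Z = -22
  (0, 45/4) → Z = -45/2
  (1/4, 93/8) → Z = -47/2

The optimum lies where x1 = 0 and 5x1 - 2x2 = -22.
Solving simultaneously gives x1 = 0, x2 = 11.

x1 = 0, x2 = 11, maximum Z = -22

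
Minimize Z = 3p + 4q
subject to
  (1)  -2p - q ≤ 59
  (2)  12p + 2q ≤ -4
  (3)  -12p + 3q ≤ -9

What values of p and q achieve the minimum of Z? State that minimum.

Vertices and Z = 3p + 4q:
  (57/4, -175/2) → Z = -1229/4
  (-28/3, -121/3) → Z = -568/3
  (1/10, -13/5) → Z = -101/10

p = 57/4, q = -175/2, minimum Z = -1229/4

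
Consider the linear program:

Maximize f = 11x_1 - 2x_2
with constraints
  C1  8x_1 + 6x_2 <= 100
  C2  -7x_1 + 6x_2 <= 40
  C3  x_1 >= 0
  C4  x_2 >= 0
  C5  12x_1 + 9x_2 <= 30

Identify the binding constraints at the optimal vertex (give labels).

C4 and C5

Vertices and f = 11x_1 - 2x_2:
  (0, 0) → f = 0
  (0, 10/3) → f = -20/3
  (5/2, 0) → f = 55/2

The maximum is at (5/2, 0). Substituting into each constraint, equality holds for C4 and C5; the remaining constraints have slack.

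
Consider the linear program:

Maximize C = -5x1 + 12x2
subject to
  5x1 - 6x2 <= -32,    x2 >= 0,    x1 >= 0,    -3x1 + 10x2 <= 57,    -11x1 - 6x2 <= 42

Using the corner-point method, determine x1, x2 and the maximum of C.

Extreme points and C = -5x1 + 12x2:
  (0, 16/3) → C = 64
  (11/16, 189/32) → C = 1079/16
  (0, 57/10) → C = 342/5

The binding constraints are x1 = 0 and -3x1 + 10x2 = 57.
Solving simultaneously gives x1 = 0, x2 = 57/10.

x1 = 0, x2 = 57/10, maximum C = 342/5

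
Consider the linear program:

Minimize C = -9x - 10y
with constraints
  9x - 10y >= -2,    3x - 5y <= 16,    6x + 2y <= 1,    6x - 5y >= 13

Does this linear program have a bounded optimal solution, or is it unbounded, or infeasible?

Extreme points and C = -9x - 10y:
  (37/36, -31/12) → C = 199/12
  (-1, -19/5) → C = 47
  (31/42, -12/7) → C = 21/2
The feasible region has finitely many vertices and no improving ray; the minimum is 21/2 at (31/42, -12/7).

bounded optimum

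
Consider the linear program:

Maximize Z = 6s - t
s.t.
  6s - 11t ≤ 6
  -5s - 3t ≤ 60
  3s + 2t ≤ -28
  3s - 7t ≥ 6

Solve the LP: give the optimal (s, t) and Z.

Vertices and Z = 6s - t:
  (-642/73, -390/73) → Z = -3462/73
  (-296/45, -62/15) → Z = -106/3
  (-201/22, -105/22) → Z = -1101/22
  (-184/27, -34/9) → Z = -334/9

s = -296/45, t = -62/15, maximum Z = -106/3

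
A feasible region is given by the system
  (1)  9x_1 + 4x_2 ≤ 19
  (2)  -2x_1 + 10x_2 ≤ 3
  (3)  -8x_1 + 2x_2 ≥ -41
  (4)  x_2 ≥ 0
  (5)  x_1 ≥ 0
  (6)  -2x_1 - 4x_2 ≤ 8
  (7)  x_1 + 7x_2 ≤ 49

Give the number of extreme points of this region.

Of the 21 pairwise boundary intersections, those satisfying every inequality are:
  (89/49, 65/98)
  (19/9, 0)
  (0, 3/10)
  (0, 0)

4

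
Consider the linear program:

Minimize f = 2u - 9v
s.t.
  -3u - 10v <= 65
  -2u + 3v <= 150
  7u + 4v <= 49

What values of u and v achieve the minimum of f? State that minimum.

u = -453/29, v = 1148/29, minimum f = -11238/29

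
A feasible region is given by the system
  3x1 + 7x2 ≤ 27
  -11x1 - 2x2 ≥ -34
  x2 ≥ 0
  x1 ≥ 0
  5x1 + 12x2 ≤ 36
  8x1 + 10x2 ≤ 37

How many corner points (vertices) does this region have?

5

Of the 15 pairwise boundary intersections, those satisfying every inequality are:
  (34/11, 0)
  (133/47, 135/94)
  (0, 0)
  (0, 3)
  (42/23, 103/46)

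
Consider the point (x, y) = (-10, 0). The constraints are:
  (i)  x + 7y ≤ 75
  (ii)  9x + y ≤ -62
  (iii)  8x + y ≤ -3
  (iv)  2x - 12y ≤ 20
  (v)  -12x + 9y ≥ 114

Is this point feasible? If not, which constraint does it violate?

(i): -10 ≤ 75 ✓
(ii): -90 ≤ -62 ✓
(iii): -80 ≤ -3 ✓
(iv): -20 ≤ 20 ✓
(v): 120 ≥ 114 ✓

feasible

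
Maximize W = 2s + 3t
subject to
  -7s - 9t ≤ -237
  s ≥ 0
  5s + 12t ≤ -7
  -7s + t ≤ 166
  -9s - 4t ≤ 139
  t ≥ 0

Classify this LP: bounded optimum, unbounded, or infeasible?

infeasible

The boundaries -7s - 9t = -237 and s = 0 meet at (0, 79/3), but that point violates 5s + 12t ≤ -7. Every candidate vertex is excluded by some other constraint, so the feasible region is empty.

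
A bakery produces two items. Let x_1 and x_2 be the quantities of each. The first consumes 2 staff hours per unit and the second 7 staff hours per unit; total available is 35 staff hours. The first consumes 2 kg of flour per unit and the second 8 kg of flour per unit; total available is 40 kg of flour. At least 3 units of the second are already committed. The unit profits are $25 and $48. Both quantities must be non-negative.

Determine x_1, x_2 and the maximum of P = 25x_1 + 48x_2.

Vertices and P = 25x_1 + 48x_2:
  (0, 5) → P = 240
  (0, 3) → P = 144
  (7, 3) → P = 319

x_1 = 7, x_2 = 3, maximum P = 319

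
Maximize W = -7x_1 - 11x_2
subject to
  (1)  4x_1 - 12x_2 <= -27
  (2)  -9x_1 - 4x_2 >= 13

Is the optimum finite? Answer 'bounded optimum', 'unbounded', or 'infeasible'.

unbounded

From the feasible point (-66/31, 191/124), moving in the direction (-12, -4) keeps every constraint satisfied while W increases without bound.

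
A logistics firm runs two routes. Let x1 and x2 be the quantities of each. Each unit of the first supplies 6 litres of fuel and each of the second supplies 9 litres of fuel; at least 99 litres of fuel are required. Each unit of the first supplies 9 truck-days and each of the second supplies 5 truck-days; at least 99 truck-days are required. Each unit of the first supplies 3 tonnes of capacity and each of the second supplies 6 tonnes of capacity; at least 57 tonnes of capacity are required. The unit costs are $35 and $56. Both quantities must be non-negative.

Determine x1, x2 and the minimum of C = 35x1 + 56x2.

x1 = 9, x2 = 5, minimum C = 595

Vertices and C = 35x1 + 56x2:
  (0, 99/5) → C = 5544/5
  (19, 0) → C = 665
  (132/17, 99/17) → C = 10164/17
  (9, 5) → C = 595
The feasible region is unbounded (it extends along (0, 1), (1, 0)), but C strictly increases along every unbounded feasible direction, so there is no improving ray and the minimum is attained at a vertex.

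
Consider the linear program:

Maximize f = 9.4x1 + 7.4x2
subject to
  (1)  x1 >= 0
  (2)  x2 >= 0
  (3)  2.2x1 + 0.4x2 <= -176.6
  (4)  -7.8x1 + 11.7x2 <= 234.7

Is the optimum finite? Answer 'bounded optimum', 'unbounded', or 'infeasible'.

infeasible

The boundaries x1 = 0 and x2 = 0 meet at (0, 0), but that point violates 2.2x1 + 0.4x2 ≤ -176.6. Every candidate vertex is excluded by some other constraint, so the feasible region is empty.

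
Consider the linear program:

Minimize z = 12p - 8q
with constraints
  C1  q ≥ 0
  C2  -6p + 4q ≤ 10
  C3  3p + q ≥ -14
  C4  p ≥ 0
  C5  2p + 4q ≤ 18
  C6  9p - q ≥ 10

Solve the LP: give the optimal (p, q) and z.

p = 29/19, q = 71/19, minimum z = -220/19

At the optimal vertex, 2p + 4q = 18 and 9p - q = 10.
Solving simultaneously gives p = 29/19, q = 71/19.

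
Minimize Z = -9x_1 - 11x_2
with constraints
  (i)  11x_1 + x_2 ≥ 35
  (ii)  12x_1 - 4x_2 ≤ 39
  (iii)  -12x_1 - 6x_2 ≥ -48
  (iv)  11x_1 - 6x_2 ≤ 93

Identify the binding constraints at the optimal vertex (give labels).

Extreme points and Z = -9x_1 - 11x_2:
  (179/56, -9/56) → Z = -27
  (3, 2) → Z = -49
  (71/20, 9/10) → Z = -837/20

The minimum is at (3, 2). Substituting into each constraint, equality holds for (i) and (iii); the remaining constraints have slack.

(i) and (iii)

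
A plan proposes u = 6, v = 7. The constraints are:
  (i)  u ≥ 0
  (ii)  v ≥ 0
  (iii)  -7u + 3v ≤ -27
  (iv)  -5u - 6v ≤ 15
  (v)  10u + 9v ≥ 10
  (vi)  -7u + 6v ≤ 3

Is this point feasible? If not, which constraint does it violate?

not feasible — violates (iii)

Constraint (iii): -7u + 3v = -21, which is not ≤ -27. All other constraints are satisfied.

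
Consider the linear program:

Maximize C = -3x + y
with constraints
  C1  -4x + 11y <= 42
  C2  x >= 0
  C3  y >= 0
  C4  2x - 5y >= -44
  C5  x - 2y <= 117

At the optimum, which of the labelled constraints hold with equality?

C1 and C2

Feasible corners and C = -3x + y:
  (0, 42/11) → C = 42/11
  (457, 170) → C = -1201
  (0, 0) → C = 0
  (117, 0) → C = -351

The maximum is at (0, 42/11). Substituting into each constraint, equality holds for C1 and C2; the remaining constraints have slack.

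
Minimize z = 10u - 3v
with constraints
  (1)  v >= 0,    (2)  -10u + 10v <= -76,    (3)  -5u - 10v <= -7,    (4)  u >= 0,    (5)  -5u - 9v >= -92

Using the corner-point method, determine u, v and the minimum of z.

u = 38/5, v = 0, minimum z = 76

Corner points and z = 10u - 3v:
  (38/5, 0) → z = 76
  (92/5, 0) → z = 184
  (401/35, 27/7) → z = 103

The binding constraints are v = 0 and -10u + 10v = -76.
Solving simultaneously gives u = 38/5, v = 0.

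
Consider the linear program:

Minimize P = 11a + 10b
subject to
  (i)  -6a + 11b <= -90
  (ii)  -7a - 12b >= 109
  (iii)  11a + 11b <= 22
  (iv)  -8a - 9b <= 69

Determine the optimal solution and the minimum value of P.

Vertices and P = 11a + 10b:
  (133/5, -123/5) → P = 233/5
  (51/11, -389/33) → P = -2207/33
  (87, -85) → P = 107

At the optimal vertex, -7a - 12b = 109 and -8a - 9b = 69.
Solving simultaneously gives a = 51/11, b = -389/33.

a = 51/11, b = -389/33, minimum P = -2207/33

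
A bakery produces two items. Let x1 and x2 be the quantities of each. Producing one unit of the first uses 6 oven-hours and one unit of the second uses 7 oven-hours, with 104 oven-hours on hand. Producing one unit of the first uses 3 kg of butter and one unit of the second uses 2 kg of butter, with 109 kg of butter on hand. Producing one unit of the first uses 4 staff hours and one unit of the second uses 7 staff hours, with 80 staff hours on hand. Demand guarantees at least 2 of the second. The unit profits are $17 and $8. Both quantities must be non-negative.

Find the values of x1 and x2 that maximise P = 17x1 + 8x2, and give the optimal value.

Corner points and P = 17x1 + 8x2:
  (0, 80/7) → P = 640/7
  (0, 2) → P = 16
  (12, 32/7) → P = 1684/7
  (15, 2) → P = 271

At the optimal vertex, 6x1 + 7x2 = 104 and x2 = 2.
Solving simultaneously gives x1 = 15, x2 = 2.

x1 = 15, x2 = 2, maximum P = 271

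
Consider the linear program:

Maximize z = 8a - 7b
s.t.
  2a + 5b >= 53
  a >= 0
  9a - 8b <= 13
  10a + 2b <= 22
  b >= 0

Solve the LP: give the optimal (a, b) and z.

Feasible corners and z = 8a - 7b:
  (0, 53/5) → z = -371/5
  (2/23, 243/23) → z = -1685/23
  (0, 11) → z = -77

a = 2/23, b = 243/23, maximum z = -1685/23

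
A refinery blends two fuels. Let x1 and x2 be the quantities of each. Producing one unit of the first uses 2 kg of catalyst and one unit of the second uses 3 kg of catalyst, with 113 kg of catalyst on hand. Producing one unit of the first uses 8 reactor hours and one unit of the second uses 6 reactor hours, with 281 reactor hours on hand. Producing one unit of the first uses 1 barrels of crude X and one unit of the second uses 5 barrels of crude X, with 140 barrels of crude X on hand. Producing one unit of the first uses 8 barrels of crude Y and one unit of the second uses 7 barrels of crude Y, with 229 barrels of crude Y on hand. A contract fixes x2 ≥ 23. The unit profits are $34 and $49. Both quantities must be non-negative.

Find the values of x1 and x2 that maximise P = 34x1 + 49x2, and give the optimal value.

x1 = 5, x2 = 27, maximum P = 1493

Corner points and P = 34x1 + 49x2:
  (0, 28) → P = 1372
  (0, 23) → P = 1127
  (5, 27) → P = 1493
  (17/2, 23) → P = 1416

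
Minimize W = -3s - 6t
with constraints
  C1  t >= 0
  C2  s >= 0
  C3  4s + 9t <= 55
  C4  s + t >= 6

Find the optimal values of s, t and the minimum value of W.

s = 55/4, t = 0, minimum W = -165/4

Feasible corners and W = -3s - 6t:
  (55/4, 0) → W = -165/4
  (6, 0) → W = -18
  (0, 55/9) → W = -110/3
  (0, 6) → W = -36

At the optimal vertex, t = 0 and 4s + 9t = 55.
Solving simultaneously gives s = 55/4, t = 0.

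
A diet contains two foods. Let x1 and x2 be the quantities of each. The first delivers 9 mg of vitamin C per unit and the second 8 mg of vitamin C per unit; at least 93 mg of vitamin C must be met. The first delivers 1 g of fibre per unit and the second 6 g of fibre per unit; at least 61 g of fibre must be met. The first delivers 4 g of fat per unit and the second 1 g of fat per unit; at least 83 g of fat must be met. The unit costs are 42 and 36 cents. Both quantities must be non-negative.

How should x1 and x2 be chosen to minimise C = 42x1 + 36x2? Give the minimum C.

x1 = 19, x2 = 7, minimum C = 1050

The feasible region is unbounded (it extends along (0, 1), (1, 0)), but C strictly increases along every unbounded feasible direction, so there is no improving ray and the minimum is attained at a vertex.

At the optimal vertex, x1 + 6x2 = 61 and 4x1 + x2 = 83.
Solving simultaneously gives x1 = 19, x2 = 7.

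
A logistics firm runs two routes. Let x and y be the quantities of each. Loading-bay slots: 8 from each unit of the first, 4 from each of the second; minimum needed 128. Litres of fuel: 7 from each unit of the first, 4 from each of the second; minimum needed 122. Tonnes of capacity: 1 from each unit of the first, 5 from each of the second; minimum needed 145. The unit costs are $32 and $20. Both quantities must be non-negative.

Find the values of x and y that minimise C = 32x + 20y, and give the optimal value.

Feasible corners and C = 32x + 20y:
  (0, 32) → C = 640
  (145, 0) → C = 4640
  (5/3, 86/3) → C = 1880/3
The feasible region is unbounded (it extends along (0, 1), (1, 0)), but C strictly increases along every unbounded feasible direction, so there is no improving ray and the minimum is attained at a vertex.

x = 5/3, y = 86/3, minimum C = 1880/3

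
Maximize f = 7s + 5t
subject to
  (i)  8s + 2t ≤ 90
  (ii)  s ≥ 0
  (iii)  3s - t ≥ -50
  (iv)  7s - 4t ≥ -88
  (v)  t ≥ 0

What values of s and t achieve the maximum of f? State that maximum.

s = 4, t = 29, maximum f = 173

At the optimal vertex, 8s + 2t = 90 and 7s - 4t = -88.
Solving simultaneously gives s = 4, t = 29.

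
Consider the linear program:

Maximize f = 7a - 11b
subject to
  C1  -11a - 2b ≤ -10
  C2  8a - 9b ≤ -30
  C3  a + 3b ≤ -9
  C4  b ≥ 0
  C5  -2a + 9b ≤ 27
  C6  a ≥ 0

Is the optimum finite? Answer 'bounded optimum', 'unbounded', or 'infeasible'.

The boundaries -2a + 9b = 27 and a = 0 meet at (0, 3), but that point violates -11a - 2b ≤ -10. Every candidate vertex is excluded by some other constraint, so the feasible region is empty.

infeasible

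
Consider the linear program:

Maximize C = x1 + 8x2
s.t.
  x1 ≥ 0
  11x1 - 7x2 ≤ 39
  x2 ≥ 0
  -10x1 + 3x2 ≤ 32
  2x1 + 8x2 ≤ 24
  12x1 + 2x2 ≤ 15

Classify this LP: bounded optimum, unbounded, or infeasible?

bounded optimum

Extreme points and C = x1 + 8x2:
  (0, 0) → C = 0
  (0, 3) → C = 24
  (5/4, 0) → C = 5/4
  (18/23, 129/46) → C = 534/23
The feasible region has finitely many vertices and no improving ray; the maximum is 24 at (0, 3).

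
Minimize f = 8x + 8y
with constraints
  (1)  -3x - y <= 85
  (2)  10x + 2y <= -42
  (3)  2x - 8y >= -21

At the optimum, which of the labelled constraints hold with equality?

Feasible corners and f = 8x + 8y:
  (32, -181) → f = -1192
  (-701/26, -107/26) → f = -3232/13
  (-9/2, 3/2) → f = -24

The minimum is at (32, -181). Substituting into each constraint, equality holds for (1) and (2); the remaining constraints have slack.

(1) and (2)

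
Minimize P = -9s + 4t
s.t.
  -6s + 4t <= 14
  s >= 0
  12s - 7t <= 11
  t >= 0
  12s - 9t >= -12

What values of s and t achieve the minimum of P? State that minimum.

s = 61/8, t = 23/2, minimum P = -181/8

Corner points and P = -9s + 4t:
  (0, 0) → P = 0
  (0, 4/3) → P = 16/3
  (11/12, 0) → P = -33/4
  (61/8, 23/2) → P = -181/8

The binding constraints are 12s - 7t = 11 and 12s - 9t = -12.
Solving simultaneously gives s = 61/8, t = 23/2.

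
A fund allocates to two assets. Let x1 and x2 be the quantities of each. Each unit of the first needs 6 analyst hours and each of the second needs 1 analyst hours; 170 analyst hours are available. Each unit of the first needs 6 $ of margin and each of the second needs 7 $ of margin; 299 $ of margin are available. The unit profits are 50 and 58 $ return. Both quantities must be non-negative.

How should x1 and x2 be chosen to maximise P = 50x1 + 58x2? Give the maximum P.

Vertices and P = 50x1 + 58x2:
  (0, 0) → P = 0
  (0, 299/7) → P = 17342/7
  (85/3, 0) → P = 4250/3
  (99/4, 43/2) → P = 4969/2

The optimum lies where 6x1 + x2 = 170 and 6x1 + 7x2 = 299.
Solving simultaneously gives x1 = 99/4, x2 = 43/2.

x1 = 99/4, x2 = 43/2, maximum P = 4969/2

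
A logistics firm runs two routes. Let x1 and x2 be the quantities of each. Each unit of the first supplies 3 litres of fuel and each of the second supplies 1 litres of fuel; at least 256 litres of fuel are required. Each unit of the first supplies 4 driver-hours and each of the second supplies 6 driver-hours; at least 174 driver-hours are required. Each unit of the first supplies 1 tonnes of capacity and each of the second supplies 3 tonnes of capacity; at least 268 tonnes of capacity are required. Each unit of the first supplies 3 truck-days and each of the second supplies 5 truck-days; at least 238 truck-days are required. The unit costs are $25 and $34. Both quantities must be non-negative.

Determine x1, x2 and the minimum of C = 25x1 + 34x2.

x1 = 125/2, x2 = 137/2, minimum C = 7783/2

Extreme points and C = 25x1 + 34x2:
  (0, 256) → C = 8704
  (268, 0) → C = 6700
  (125/2, 137/2) → C = 7783/2
The feasible region is unbounded (it extends along (0, 1), (1, 0)), but C strictly increases along every unbounded feasible direction, so there is no improving ray and the minimum is attained at a vertex.

The binding constraints are 3x1 + x2 = 256 and x1 + 3x2 = 268.
Solving simultaneously gives x1 = 125/2, x2 = 137/2.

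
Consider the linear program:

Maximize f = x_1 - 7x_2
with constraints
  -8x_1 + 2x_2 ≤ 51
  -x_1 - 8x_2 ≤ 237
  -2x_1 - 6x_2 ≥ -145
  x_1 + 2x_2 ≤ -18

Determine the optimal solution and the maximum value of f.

Corner points and f = x_1 - 7x_2:
  (-147/11, -615/22) → f = 4011/22
  (-23/3, -31/6) → f = 57/2
  (55, -73/2) → f = 621/2

The binding constraints are -x_1 - 8x_2 = 237 and x_1 + 2x_2 = -18.
Solving simultaneously gives x_1 = 55, x_2 = -73/2.

x_1 = 55, x_2 = -73/2, maximum f = 621/2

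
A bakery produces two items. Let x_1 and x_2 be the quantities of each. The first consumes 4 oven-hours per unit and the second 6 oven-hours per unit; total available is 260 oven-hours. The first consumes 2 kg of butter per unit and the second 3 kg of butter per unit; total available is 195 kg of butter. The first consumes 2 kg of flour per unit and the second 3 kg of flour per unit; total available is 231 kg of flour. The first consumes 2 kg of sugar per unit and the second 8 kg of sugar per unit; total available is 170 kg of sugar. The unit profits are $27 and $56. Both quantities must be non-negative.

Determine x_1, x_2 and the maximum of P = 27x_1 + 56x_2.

Extreme points and P = 27x_1 + 56x_2:
  (0, 0) → P = 0
  (0, 85/4) → P = 1190
  (65, 0) → P = 1755
  (53, 8) → P = 1879

The optimum lies where 4x_1 + 6x_2 = 260 and 2x_1 + 8x_2 = 170.
Solving simultaneously gives x_1 = 53, x_2 = 8.

x_1 = 53, x_2 = 8, maximum P = 1879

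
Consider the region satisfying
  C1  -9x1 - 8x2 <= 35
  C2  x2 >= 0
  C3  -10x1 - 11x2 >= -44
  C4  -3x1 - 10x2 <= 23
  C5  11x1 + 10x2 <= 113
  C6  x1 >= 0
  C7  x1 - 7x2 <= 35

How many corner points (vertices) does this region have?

Intersecting each pair of boundary lines and keeping only the points that satisfy every inequality leaves:
  (22/5, 0)
  (0, 0)
  (0, 4)

3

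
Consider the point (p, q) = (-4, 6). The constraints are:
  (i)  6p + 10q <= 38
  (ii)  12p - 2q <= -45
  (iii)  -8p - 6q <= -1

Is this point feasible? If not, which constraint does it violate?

(i): 36 ≤ 38 ✓
(ii): -60 ≤ -45 ✓
(iii): -4 ≤ -1 ✓

feasible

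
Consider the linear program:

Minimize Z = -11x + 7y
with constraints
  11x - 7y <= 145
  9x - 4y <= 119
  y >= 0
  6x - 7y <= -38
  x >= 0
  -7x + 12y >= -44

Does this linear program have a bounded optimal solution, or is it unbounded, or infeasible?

Extreme points and Z = -11x + 7y:
  (985/39, 352/13) → Z = -3443/39
  (0, 38/7) → Z = 38
The feasible region has finitely many vertices and no improving ray; the minimum is -3443/39 at (985/39, 352/13).

bounded optimum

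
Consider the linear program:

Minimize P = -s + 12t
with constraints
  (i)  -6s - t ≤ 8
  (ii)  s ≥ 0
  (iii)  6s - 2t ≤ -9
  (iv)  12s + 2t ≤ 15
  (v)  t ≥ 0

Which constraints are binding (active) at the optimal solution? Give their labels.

(ii) and (iii)

Corner points and P = -s + 12t:
  (0, 9/2) → P = 54
  (0, 15/2) → P = 90
  (1/3, 11/2) → P = 197/3

The minimum is at (0, 9/2). Substituting into each constraint, equality holds for (ii) and (iii); the remaining constraints have slack.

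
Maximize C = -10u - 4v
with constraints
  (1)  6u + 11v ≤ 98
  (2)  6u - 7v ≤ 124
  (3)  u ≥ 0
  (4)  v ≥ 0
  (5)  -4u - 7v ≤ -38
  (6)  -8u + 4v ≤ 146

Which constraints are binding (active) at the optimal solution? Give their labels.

Vertices and C = -10u - 4v:
  (0, 98/11) → C = -392/11
  (49/3, 0) → C = -490/3
  (0, 38/7) → C = -152/7
  (19/2, 0) → C = -95

The maximum is at (0, 38/7). Substituting into each constraint, equality holds for (3) and (5); the remaining constraints have slack.

(3) and (5)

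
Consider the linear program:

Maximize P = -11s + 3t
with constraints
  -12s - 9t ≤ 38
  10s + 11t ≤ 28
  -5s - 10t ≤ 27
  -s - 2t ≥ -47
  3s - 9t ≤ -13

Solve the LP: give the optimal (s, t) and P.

Corner points and P = -11s + 3t:
  (-335/21, 358/21) → P = 4759/21
  (-17/5, 14/45) → P = 115/3
  (109/123, 214/123) → P = -557/123

The binding constraints are -12s - 9t = 38 and 10s + 11t = 28.
Solving simultaneously gives s = -335/21, t = 358/21.

s = -335/21, t = 358/21, maximum P = 4759/21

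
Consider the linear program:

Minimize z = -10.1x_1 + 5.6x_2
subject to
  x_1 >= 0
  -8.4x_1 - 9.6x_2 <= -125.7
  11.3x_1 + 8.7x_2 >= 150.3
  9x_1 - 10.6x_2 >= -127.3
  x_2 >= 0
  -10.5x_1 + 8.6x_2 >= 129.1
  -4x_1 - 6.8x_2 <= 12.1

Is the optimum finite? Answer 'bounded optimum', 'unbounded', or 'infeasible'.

The boundaries x_1 = 0 and 11.3x_1 + 8.7x_2 = 150.3 meet at (0, 501/29), but that point violates 9x_1 - 10.6x_2 ≥ -127.3. Every candidate vertex is excluded by some other constraint, so the feasible region is empty.

infeasible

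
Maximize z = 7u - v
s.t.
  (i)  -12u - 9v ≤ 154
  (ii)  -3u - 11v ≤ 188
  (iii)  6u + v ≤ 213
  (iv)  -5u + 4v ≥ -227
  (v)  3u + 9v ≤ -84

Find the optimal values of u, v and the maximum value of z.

u = 569/19, v = -367/19, maximum z = 4350/19

Vertices and z = 7u - v:
  (-2/105, -598/35) → z = 356/21
  (-70/9, -182/27) → z = -1288/27
  (1745/67, -1621/67) → z = 13836/67
  (569/19, -367/19) → z = 4350/19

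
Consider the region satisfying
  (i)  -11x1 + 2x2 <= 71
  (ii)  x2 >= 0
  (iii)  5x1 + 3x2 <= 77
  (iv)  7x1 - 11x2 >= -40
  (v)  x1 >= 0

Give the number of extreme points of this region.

Intersecting each pair of boundary lines and keeping only the points that satisfy every inequality leaves:
  (77/5, 0)
  (0, 0)
  (727/76, 739/76)
  (0, 40/11)

4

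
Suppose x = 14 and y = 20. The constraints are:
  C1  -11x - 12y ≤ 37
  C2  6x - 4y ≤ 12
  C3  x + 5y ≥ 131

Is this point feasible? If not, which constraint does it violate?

Constraint C3: x + 5y = 114, which is not ≥ 131. All other constraints are satisfied.

not feasible — violates C3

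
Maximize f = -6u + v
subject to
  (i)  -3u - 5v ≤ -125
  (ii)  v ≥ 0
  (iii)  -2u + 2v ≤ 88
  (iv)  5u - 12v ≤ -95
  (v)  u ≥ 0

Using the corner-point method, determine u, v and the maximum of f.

u = 0, v = 44, maximum f = 44

Corner points and f = -6u + v:
  (1025/61, 910/61) → f = -5240/61
  (0, 25) → f = 25
  (0, 44) → f = 44
The feasible region is unbounded (it extends along (1, 1), (12, 5)), but f strictly decreases along every unbounded feasible direction, so there is no improving ray and the maximum is attained at a vertex.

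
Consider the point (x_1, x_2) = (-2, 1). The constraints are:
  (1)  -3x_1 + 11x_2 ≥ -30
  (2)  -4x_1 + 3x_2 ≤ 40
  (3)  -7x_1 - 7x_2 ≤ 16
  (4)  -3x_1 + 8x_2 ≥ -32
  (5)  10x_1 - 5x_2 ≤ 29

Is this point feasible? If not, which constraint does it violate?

feasible

(1): 17 ≥ -30 ✓
(2): 11 ≤ 40 ✓
(3): 7 ≤ 16 ✓
(4): 14 ≥ -32 ✓
(5): -25 ≤ 29 ✓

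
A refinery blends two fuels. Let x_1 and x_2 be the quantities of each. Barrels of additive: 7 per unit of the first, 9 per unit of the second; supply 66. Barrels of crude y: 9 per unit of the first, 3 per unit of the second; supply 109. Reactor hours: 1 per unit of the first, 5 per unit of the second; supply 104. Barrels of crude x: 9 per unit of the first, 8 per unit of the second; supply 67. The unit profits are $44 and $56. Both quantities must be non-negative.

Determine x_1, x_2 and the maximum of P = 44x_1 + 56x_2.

x_1 = 3, x_2 = 5, maximum P = 412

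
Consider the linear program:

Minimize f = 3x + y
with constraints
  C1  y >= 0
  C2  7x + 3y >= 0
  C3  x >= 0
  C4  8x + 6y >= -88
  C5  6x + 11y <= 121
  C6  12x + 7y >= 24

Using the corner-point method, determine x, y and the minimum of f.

x = 0, y = 24/7, minimum f = 24/7

Feasible corners and f = 3x + y:
  (121/6, 0) → f = 121/2
  (2, 0) → f = 6
  (0, 11) → f = 11
  (0, 24/7) → f = 24/7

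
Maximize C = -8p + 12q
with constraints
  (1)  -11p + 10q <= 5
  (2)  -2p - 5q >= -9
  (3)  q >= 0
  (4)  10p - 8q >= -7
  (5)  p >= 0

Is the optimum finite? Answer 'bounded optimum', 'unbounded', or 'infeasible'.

bounded optimum

Feasible corners and C = -8p + 12q:
  (13/15, 109/75) → C = 788/75
  (0, 1/2) → C = 6
  (9/2, 0) → C = -36
  (0, 0) → C = 0
The feasible region has finitely many vertices and no improving ray; the maximum is 788/75 at (13/15, 109/75).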